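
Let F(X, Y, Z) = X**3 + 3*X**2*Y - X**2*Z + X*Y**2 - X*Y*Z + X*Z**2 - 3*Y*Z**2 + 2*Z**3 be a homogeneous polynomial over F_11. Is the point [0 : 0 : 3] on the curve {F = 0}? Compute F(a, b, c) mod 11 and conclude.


F(0,0,3) ≡ 10 (mod 11); P is NOT on the curve.

Evaluate F(0, 0, 3) term-by-term (mod 11).
  X**3 ↦ 1·0·1·1 = 0
  3*X**2*Y ↦ 3·0·0·1 = 0
  -X**2*Z ↦ -1·0·1·3 = 0
  X*Y**2 ↦ 1·0·0·1 = 0
  -X*Y*Z ↦ -1·0·0·3 = 0
  X*Z**2 ↦ 1·0·1·9 = 0
  -3*Y*Z**2 ↦ -3·1·0·9 = 0
  2*Z**3 ↦ 2·1·1·27 = 54
Sum: F(0, 0, 3) = (0) + (0) + (0) + (0) + (0) + (0) + (0) + (54) = 54.
Reducing mod 11: 54 ≡ 10 (mod 11).
Since F(a, b, c) ≡ 10 ≠ 0 (mod 11), P does NOT lie on the curve.


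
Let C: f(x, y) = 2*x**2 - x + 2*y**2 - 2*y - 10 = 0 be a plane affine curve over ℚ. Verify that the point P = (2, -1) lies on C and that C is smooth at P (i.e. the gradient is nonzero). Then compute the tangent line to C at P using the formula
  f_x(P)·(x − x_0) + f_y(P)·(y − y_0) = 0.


Tangent line at P: 7*x - 6*y - 20 = 0.

Step 1: f(2, -1) = 0, so P lies on C.
Step 2: partial derivatives
  f_x(x, y) = 4*x - 1, f_y(x, y) = 4*y - 2.
  f_x(P) = 7, f_y(P) = -6 (gradient nonzero, so P is smooth).
Step 3: tangent line at P: 7·(x − 2) + -6·(y − -1) = 0.
Expanding: 7*x - 6*y - 20 = 0.


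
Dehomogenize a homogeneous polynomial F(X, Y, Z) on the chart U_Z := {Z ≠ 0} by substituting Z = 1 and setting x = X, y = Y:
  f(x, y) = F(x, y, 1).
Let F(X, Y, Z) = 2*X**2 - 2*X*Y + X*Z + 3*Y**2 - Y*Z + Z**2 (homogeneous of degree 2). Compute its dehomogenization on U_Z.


f(x, y) = 2*x**2 - 2*x*y + x + 3*y**2 - y + 1

On U_Z we set Z = 1. Each monomial c·X^i·Y^j·Z^k in F becomes c·x^i·y^j·1^k = c·x^i·y^j.
Substituting Z = 1: F(X, Y, 1) = 2*x**2 - 2*x*y + x + 3*y**2 - y + 1.
Note: deg(f) ≤ deg(F) = 2; strict inequality happens when F is divisible by Z (lost terms).


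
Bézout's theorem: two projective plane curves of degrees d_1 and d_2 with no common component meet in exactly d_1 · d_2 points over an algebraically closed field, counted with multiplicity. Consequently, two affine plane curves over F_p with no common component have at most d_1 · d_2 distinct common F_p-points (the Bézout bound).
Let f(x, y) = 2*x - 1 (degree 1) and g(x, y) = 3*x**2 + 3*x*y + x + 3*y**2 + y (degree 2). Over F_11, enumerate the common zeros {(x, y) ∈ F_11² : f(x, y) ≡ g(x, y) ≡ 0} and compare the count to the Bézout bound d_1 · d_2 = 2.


Common zeros: {(6, 3), (6, 9)}; count = 2; Bézout bound = 2.

deg(f) = 1, deg(g) = 2, so Bézout bound = 2.
Scan x ∈ F_11. For each x, list the y ∈ F_11 with f(x, y) ≡ 0 and those with g(x, y) ≡ 0 (mod 11); the common zeros in that column are the intersection.
  x = 0: f ≡ 0 at y ∈ ∅; g ≡ 0 at y ∈ {0, 7}; common: ∅.
  x = 1: f ≡ 0 at y ∈ ∅; g ≡ 0 at y ∈ {1, 5}; common: ∅.
  x = 2: f ≡ 0 at y ∈ ∅; g ≡ 0 at y ∈ ∅; common: ∅.
  x = 3: f ≡ 0 at y ∈ ∅; g ≡ 0 at y ∈ {6, 9}; common: ∅.
  x = 4: f ≡ 0 at y ∈ ∅; g ≡ 0 at y ∈ ∅; common: ∅.
  x = 5: f ≡ 0 at y ∈ ∅; g ≡ 0 at y ∈ {1}; common: ∅.
  x = 6: f ≡ 0 at y ∈ {0, 1, 2, 3, 4, 5, 6, 7, 8, 9, 10}; g ≡ 0 at y ∈ {3, 9}; common: {3, 9}.
  x = 7: f ≡ 0 at y ∈ ∅; g ≡ 0 at y ∈ {0}; common: ∅.
  x = 8: f ≡ 0 at y ∈ ∅; g ≡ 0 at y ∈ ∅; common: ∅.
  x = 9: f ≡ 0 at y ∈ ∅; g ≡ 0 at y ∈ {3, 6}; common: ∅.
  x = 10: f ≡ 0 at y ∈ ∅; g ≡ 0 at y ∈ ∅; common: ∅.
Collecting: common zeros = {(6, 3), (6, 9)}, so the count is 2.
Comparison with the Bézout bound: 2 ≤ 2 = deg(f)·deg(g), as expected for curves with no common component (the bound is attained).


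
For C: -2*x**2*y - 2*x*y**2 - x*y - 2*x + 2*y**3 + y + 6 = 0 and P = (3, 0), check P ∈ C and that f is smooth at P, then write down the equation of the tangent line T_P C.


Tangent line at P: -2*x - 20*y + 6 = 0.

Step 1: f(3, 0) = 0, so P lies on C.
Step 2: partial derivatives
  f_x(x, y) = -4*x*y - 2*y**2 - y - 2, f_y(x, y) = -2*x**2 - 4*x*y - x + 6*y**2 + 1.
  f_x(P) = -2, f_y(P) = -20 (gradient nonzero, so P is smooth).
Step 3: tangent line at P: -2·(x − 3) + -20·(y − 0) = 0.
Expanding: -2*x - 20*y + 6 = 0.


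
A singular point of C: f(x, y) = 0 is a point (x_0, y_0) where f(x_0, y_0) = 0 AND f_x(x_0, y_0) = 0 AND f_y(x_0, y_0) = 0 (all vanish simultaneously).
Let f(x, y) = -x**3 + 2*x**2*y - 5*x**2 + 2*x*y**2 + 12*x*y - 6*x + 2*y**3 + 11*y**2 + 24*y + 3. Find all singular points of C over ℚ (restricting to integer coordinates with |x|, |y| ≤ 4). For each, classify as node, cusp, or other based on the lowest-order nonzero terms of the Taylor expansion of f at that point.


Singular points: {(-2, -1)}; classification: node.

Compute partial derivatives:
  f_x = -3*x**2 + 4*x*y - 10*x + 2*y**2 + 12*y - 6.
  f_y = 2*x**2 + 4*x*y + 12*x + 6*y**2 + 22*y + 24.
Scan x_0 ∈ {−4, ..., 4}. For each x_0, f_y(x_0, y) is a polynomial in y; find its integer roots y ∈ {−4, ..., 4}, then test f_x and f at those candidates.
  x = -4: f_y(-4, y) = 6*y**2 + 6*y + 8; no integer root y with |y| ≤ 4.
  x = -3: f_y(-3, y) = 6*y**2 + 10*y + 6; no integer root y with |y| ≤ 4.
  x = -2: f_y(-2, y) = 6*y**2 + 14*y + 8; vanishes at y ∈ {-1}. (-2, -1): f_x = 0, f = 0 — SINGULAR.
  x = -1: f_y(-1, y) = 6*y**2 + 18*y + 14; no integer root y with |y| ≤ 4.
  x = 0: f_y(0, y) = 6*y**2 + 22*y + 24; no integer root y with |y| ≤ 4.
  x = 1: f_y(1, y) = 6*y**2 + 26*y + 38; no integer root y with |y| ≤ 4.
  x = 2: f_y(2, y) = 6*y**2 + 30*y + 56; no integer root y with |y| ≤ 4.
  x = 3: f_y(3, y) = 6*y**2 + 34*y + 78; no integer root y with |y| ≤ 4.
  x = 4: f_y(4, y) = 6*y**2 + 38*y + 104; no integer root y with |y| ≤ 4.
Only singular point on the grid: (-2, -1).
Classify: substitute x = -2 + u, y = -1 + v and expand: f = -u**3 + 2*u**2*v - u**2 + 2*u*v**2 + 2*v**3 + v**2.
No constant or linear terms (consistent with a singular point). Quadratic part: -u**2 + v**2. Cubic part: -u**3 + 2*u**2*v + 2*u*v**2 + 2*v**3.
The quadratic part v**2 - u**2 = (v − u)(v + u) splits into two distinct linear factors, so there are two distinct tangent lines y − -1 = ±(x − -2) — this is a node (ordinary double point).
Classification: node.


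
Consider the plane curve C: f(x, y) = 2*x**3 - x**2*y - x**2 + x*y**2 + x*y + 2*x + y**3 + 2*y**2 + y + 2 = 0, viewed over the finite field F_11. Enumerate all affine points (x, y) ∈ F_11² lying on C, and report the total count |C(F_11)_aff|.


Affine F_11-points: {(0, 9), (1, 4), (2, 1), (2, 7), (2, 10), (3, 3), (4, 2), (4, 7), (5, 8), (7, 3), (8, 5), (9, 0), (9, 4), (9, 7)}; count = 14.

For each of the 121 pairs (x, y) ∈ F_11², evaluate f(x, y) mod 11. Record the zeros.
  x = 0: [0↦2, 1↦6, 2↦9, 3↦6, 4↦3, 5↦6, 6↦10, 7↦10, 8↦1, 9↦0, 10↦2]  zeros at y ∈ {9}
  x = 1: [0↦5, 1↦10, 2↦5, 3↦7, 4↦0, 5↦1, 6↦5, 7↦7, 8↦2, 9↦7, 10↦6]  zeros at y ∈ {4}
  x = 2: [0↦7, 1↦0, 2↦7, 3↦1, 4↦10, 5↦7, 6↦9, 7↦0, 8↦8, 9↦6, 10↦0]  zeros at y ∈ {1, 7, 10}
  x = 3: [0↦9, 1↦10, 2↦5, 3↦0, 4↦1, 5↦3, 6↦1, 7↦1, 8↦9, 9↦9, 10↦7]  zeros at y ∈ {3}
  x = 4: [0↦1, 1↦8, 2↦0, 3↦5, 4↦7, 5↦1, 6↦4, 7↦0, 8↦6, 9↦6, 10↦6]  zeros at y ∈ {2, 7}
  x = 5: [0↦6, 1↦6, 2↦4, 3↦6, 4↦7, 5↦2, 6↦8, 7↦9, 8↦0, 9↦9, 10↦9]  zeros at y ∈ {8}
  x = 6: [0↦3, 1↦5, 2↦7, 3↦4, 4↦2, 5↦7, 6↦3, 7↦7, 8↦3, 9↦8, 10↦6]  zeros at y ∈ ∅
  x = 7: [0↦4, 1↦6, 2↦10, 3↦0, 4↦4, 5↦6, 6↦1, 7↦6, 8↦5, 9↦4, 10↦9]  zeros at y ∈ {3}
  x = 8: [0↦10, 1↦10, 2↦3, 3↦6, 4↦3, 5↦0, 6↦3, 7↦7, 8↦7, 9↦9, 10↦8]  zeros at y ∈ {5}
  x = 9: [0↦0, 1↦7, 2↦9, 3↦1, 4↦0, 5↦1, 6↦10, 7↦0, 8↦10, 9↦2, 10↦4]  zeros at y ∈ {0, 4, 7}
  x = 10: [0↦8, 1↦9, 2↦7, 3↦8, 4↦7, 5↦10, 6↦1, 7↦8, 8↦4, 9↦6, 10↦9]  zeros at y ∈ ∅
Collecting zeros: affine points = {(0, 9), (1, 4), (2, 1), (2, 7), (2, 10), (3, 3), (4, 2), (4, 7), (5, 8), (7, 3), (8, 5), (9, 0), (9, 4), (9, 7)}.
Total count |C(F_11)_aff| = 14.


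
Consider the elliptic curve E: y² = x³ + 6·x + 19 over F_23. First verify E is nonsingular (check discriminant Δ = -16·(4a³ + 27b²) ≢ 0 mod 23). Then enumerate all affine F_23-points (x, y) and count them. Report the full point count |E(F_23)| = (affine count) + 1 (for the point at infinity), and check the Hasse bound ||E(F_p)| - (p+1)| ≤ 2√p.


Affine points = {(1, 7), (1, 16), (2, 4), (2, 19), (3, 8), (3, 15), (5, 6), (5, 17), (6, 8), (6, 15), (7, 6), (7, 17), (8, 2), (8, 21), (11, 6), (11, 17), (12, 5), (12, 18), (14, 8), (14, 15), (16, 5), (16, 18), (18, 5), (18, 18), (19, 0), (22, 9), (22, 14)}; affine count = 27; |E(F_23)| = 28.

Discriminant check: Δ ∝ 4a³ + 27b² = 4·6³ + 27·19² = 4·216 + 27·361 ≡ 8 (mod 23). Nonzero ⇒ E is nonsingular.
For each x ∈ F_23, compute rhs = x³ + 6·x + 19 mod 23, then count y ∈ F_23 with y² ≡ rhs.
  x = 0: rhs = 19, matching y values: none (0 points).
  x = 1: rhs = 3, matching y values: 7, 16 (2 points).
  x = 2: rhs = 16, matching y values: 4, 19 (2 points).
  x = 3: rhs = 18, matching y values: 8, 15 (2 points).
  x = 4: rhs = 15, matching y values: none (0 points).
  x = 5: rhs = 13, matching y values: 6, 17 (2 points).
  x = 6: rhs = 18, matching y values: 8, 15 (2 points).
  x = 7: rhs = 13, matching y values: 6, 17 (2 points).
  x = 8: rhs = 4, matching y values: 2, 21 (2 points).
  x = 9: rhs = 20, matching y values: none (0 points).
  x = 10: rhs = 21, matching y values: none (0 points).
  x = 11: rhs = 13, matching y values: 6, 17 (2 points).
  x = 12: rhs = 2, matching y values: 5, 18 (2 points).
  x = 13: rhs = 17, matching y values: none (0 points).
  x = 14: rhs = 18, matching y values: 8, 15 (2 points).
  x = 15: rhs = 11, matching y values: none (0 points).
  x = 16: rhs = 2, matching y values: 5, 18 (2 points).
  x = 17: rhs = 20, matching y values: none (0 points).
  x = 18: rhs = 2, matching y values: 5, 18 (2 points).
  x = 19: rhs = 0, matching y values: 0 (1 points).
  x = 20: rhs = 20, matching y values: none (0 points).
  x = 21: rhs = 22, matching y values: none (0 points).
  x = 22: rhs = 12, matching y values: 9, 14 (2 points).
Total affine count: 27.
Full point count |E(F_23)| = 27 + 1 = 28.
Hasse bound: |28 − (23+1)| = |4| = 4 ≤ 2√23 ≈ 9.5917 ✓.


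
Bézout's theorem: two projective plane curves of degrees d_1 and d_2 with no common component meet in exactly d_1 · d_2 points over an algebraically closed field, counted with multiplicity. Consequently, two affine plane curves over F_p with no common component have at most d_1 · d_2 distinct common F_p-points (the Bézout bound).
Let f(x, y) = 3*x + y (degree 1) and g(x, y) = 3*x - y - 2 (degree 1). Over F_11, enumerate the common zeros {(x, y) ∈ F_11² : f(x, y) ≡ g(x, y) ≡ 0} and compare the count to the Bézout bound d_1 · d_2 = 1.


Common zeros: {(4, 10)}; count = 1; Bézout bound = 1.

deg(f) = 1, deg(g) = 1, so Bézout bound = 1.
Scan x ∈ F_11. For each x, list the y ∈ F_11 with f(x, y) ≡ 0 and those with g(x, y) ≡ 0 (mod 11); the common zeros in that column are the intersection.
  x = 0: f ≡ 0 at y ∈ {0}; g ≡ 0 at y ∈ {9}; common: ∅.
  x = 1: f ≡ 0 at y ∈ {8}; g ≡ 0 at y ∈ {1}; common: ∅.
  x = 2: f ≡ 0 at y ∈ {5}; g ≡ 0 at y ∈ {4}; common: ∅.
  x = 3: f ≡ 0 at y ∈ {2}; g ≡ 0 at y ∈ {7}; common: ∅.
  x = 4: f ≡ 0 at y ∈ {10}; g ≡ 0 at y ∈ {10}; common: {10}.
  x = 5: f ≡ 0 at y ∈ {7}; g ≡ 0 at y ∈ {2}; common: ∅.
  x = 6: f ≡ 0 at y ∈ {4}; g ≡ 0 at y ∈ {5}; common: ∅.
  x = 7: f ≡ 0 at y ∈ {1}; g ≡ 0 at y ∈ {8}; common: ∅.
  x = 8: f ≡ 0 at y ∈ {9}; g ≡ 0 at y ∈ {0}; common: ∅.
  x = 9: f ≡ 0 at y ∈ {6}; g ≡ 0 at y ∈ {3}; common: ∅.
  x = 10: f ≡ 0 at y ∈ {3}; g ≡ 0 at y ∈ {6}; common: ∅.
Collecting: common zeros = {(4, 10)}, so the count is 1.
Comparison with the Bézout bound: 1 ≤ 1 = deg(f)·deg(g), as expected for curves with no common component (the bound is attained).


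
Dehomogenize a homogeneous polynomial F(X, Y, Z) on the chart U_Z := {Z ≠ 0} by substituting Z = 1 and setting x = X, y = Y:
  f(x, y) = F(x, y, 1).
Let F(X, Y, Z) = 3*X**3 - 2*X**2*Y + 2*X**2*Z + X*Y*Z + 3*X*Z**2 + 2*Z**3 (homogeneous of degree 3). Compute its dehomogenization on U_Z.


f(x, y) = 3*x**3 - 2*x**2*y + 2*x**2 + x*y + 3*x + 2

On U_Z we set Z = 1. Each monomial c·X^i·Y^j·Z^k in F becomes c·x^i·y^j·1^k = c·x^i·y^j.
Substituting Z = 1: F(X, Y, 1) = 3*x**3 - 2*x**2*y + 2*x**2 + x*y + 3*x + 2.
Note: deg(f) ≤ deg(F) = 3; strict inequality happens when F is divisible by Z (lost terms).


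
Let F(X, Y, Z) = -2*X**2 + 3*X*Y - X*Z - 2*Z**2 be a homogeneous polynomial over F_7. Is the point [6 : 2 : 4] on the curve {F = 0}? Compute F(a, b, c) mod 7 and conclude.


F(6,2,4) ≡ 6 (mod 7); P is NOT on the curve.

Evaluate F(6, 2, 4) term-by-term (mod 7).
  -2*X**2 ↦ -2·36·1·1 = -72
  3*X*Y ↦ 3·6·2·1 = 36
  -X*Z ↦ -1·6·1·4 = -24
  -2*Z**2 ↦ -2·1·1·16 = -32
Sum: F(6, 2, 4) = (-72) + (36) + (-24) + (-32) = -92.
Reducing mod 7: -92 ≡ 6 (mod 7).
Since F(a, b, c) ≡ 6 ≠ 0 (mod 7), P does NOT lie on the curve.


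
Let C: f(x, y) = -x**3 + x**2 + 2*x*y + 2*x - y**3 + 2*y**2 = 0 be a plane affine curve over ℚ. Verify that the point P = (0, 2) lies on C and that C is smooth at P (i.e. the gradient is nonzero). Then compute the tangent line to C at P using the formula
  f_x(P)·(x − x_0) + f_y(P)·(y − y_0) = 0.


Tangent line at P: 6*x - 4*y + 8 = 0.

Step 1: f(0, 2) = 0, so P lies on C.
Step 2: partial derivatives
  f_x(x, y) = -3*x**2 + 2*x + 2*y + 2, f_y(x, y) = 2*x - 3*y**2 + 4*y.
  f_x(P) = 6, f_y(P) = -4 (gradient nonzero, so P is smooth).
Step 3: tangent line at P: 6·(x − 0) + -4·(y − 2) = 0.
Expanding: 6*x - 4*y + 8 = 0.


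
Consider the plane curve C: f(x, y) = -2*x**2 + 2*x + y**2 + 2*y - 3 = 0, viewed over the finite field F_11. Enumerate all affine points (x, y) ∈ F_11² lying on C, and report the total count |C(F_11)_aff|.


Affine F_11-points: {(0, 1), (0, 8), (1, 1), (1, 8), (3, 3), (3, 6), (5, 10), (6, 2), (6, 7), (7, 10), (9, 3), (9, 6)}; count = 12.

For each of the 121 pairs (x, y) ∈ F_11², evaluate f(x, y) mod 11. Record the zeros.
  x = 0: [0↦8, 1↦0, 2↦5, 3↦1, 4↦10, 5↦10, 6↦1, 7↦5, 8↦0, 9↦8, 10↦7]  zeros at y ∈ {1, 8}
  x = 1: [0↦8, 1↦0, 2↦5, 3↦1, 4↦10, 5↦10, 6↦1, 7↦5, 8↦0, 9↦8, 10↦7]  zeros at y ∈ {1, 8}
  x = 2: [0↦4, 1↦7, 2↦1, 3↦8, 4↦6, 5↦6, 6↦8, 7↦1, 8↦7, 9↦4, 10↦3]  zeros at y ∈ ∅
  x = 3: [0↦7, 1↦10, 2↦4, 3↦0, 4↦9, 5↦9, 6↦0, 7↦4, 8↦10, 9↦7, 10↦6]  zeros at y ∈ {3, 6}
  x = 4: [0↦6, 1↦9, 2↦3, 3↦10, 4↦8, 5↦8, 6↦10, 7↦3, 8↦9, 9↦6, 10↦5]  zeros at y ∈ ∅
  x = 5: [0↦1, 1↦4, 2↦9, 3↦5, 4↦3, 5↦3, 6↦5, 7↦9, 8↦4, 9↦1, 10↦0]  zeros at y ∈ {10}
  x = 6: [0↦3, 1↦6, 2↦0, 3↦7, 4↦5, 5↦5, 6↦7, 7↦0, 8↦6, 9↦3, 10↦2]  zeros at y ∈ {2, 7}
  x = 7: [0↦1, 1↦4, 2↦9, 3↦5, 4↦3, 5↦3, 6↦5, 7↦9, 8↦4, 9↦1, 10↦0]  zeros at y ∈ {10}
  x = 8: [0↦6, 1↦9, 2↦3, 3↦10, 4↦8, 5↦8, 6↦10, 7↦3, 8↦9, 9↦6, 10↦5]  zeros at y ∈ ∅
  x = 9: [0↦7, 1↦10, 2↦4, 3↦0, 4↦9, 5↦9, 6↦0, 7↦4, 8↦10, 9↦7, 10↦6]  zeros at y ∈ {3, 6}
  x = 10: [0↦4, 1↦7, 2↦1, 3↦8, 4↦6, 5↦6, 6↦8, 7↦1, 8↦7, 9↦4, 10↦3]  zeros at y ∈ ∅
Collecting zeros: affine points = {(0, 1), (0, 8), (1, 1), (1, 8), (3, 3), (3, 6), (5, 10), (6, 2), (6, 7), (7, 10), (9, 3), (9, 6)}.
Total count |C(F_11)_aff| = 12.


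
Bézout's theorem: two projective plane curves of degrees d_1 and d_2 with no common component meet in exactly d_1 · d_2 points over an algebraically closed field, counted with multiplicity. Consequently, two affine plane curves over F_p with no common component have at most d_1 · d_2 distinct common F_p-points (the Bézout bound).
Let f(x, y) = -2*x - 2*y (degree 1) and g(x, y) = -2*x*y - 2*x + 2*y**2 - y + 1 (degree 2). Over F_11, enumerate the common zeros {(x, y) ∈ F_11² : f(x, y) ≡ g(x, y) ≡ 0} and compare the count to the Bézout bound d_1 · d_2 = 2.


Common zeros: ∅; count = 0; Bézout bound = 2.

deg(f) = 1, deg(g) = 2, so Bézout bound = 2.
Scan x ∈ F_11. For each x, list the y ∈ F_11 with f(x, y) ≡ 0 and those with g(x, y) ≡ 0 (mod 11); the common zeros in that column are the intersection.
  x = 0: f ≡ 0 at y ∈ {0}; g ≡ 0 at y ∈ {8, 9}; common: ∅.
  x = 1: f ≡ 0 at y ∈ {10}; g ≡ 0 at y ∈ ∅; common: ∅.
  x = 2: f ≡ 0 at y ∈ {9}; g ≡ 0 at y ∈ {3, 5}; common: ∅.
  x = 3: f ≡ 0 at y ∈ {8}; g ≡ 0 at y ∈ {2, 7}; common: ∅.
  x = 4: f ≡ 0 at y ∈ {7}; g ≡ 0 at y ∈ {4, 6}; common: ∅.
  x = 5: f ≡ 0 at y ∈ {6}; g ≡ 0 at y ∈ ∅; common: ∅.
  x = 6: f ≡ 0 at y ∈ {5}; g ≡ 0 at y ∈ {0, 1}; common: ∅.
  x = 7: f ≡ 0 at y ∈ {4}; g ≡ 0 at y ∈ ∅; common: ∅.
  x = 8: f ≡ 0 at y ∈ {3}; g ≡ 0 at y ∈ ∅; common: ∅.
  x = 9: f ≡ 0 at y ∈ {2}; g ≡ 0 at y ∈ ∅; common: ∅.
  x = 10: f ≡ 0 at y ∈ {1}; g ≡ 0 at y ∈ ∅; common: ∅.
Collecting: common zeros = ∅, so the count is 0.
Comparison with the Bézout bound: 0 ≤ 2 = deg(f)·deg(g), as expected for curves with no common component (the affine F_11-count falls short of the bound because intersections may lie at infinity, over extension fields, or carry multiplicity).


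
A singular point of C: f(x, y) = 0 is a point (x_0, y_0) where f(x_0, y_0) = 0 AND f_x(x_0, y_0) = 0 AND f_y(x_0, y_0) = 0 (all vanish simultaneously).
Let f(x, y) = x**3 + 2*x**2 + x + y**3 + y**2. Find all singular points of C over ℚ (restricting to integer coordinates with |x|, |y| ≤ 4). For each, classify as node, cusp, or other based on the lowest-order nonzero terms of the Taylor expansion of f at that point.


Singular points: {(-1, 0)}; classification: node.

Compute partial derivatives:
  f_x = 3*x**2 + 4*x + 1.
  f_y = 3*y**2 + 2*y.
Scan x_0 ∈ {−4, ..., 4}. For each x_0, f_y(x_0, y) is a polynomial in y; find its integer roots y ∈ {−4, ..., 4}, then test f_x and f at those candidates.
  x = -4: f_y(-4, y) = 3*y**2 + 2*y; vanishes at y ∈ {0}. (-4, 0): f_x = 33 ≠ 0.
  x = -3: f_y(-3, y) = 3*y**2 + 2*y; vanishes at y ∈ {0}. (-3, 0): f_x = 16 ≠ 0.
  x = -2: f_y(-2, y) = 3*y**2 + 2*y; vanishes at y ∈ {0}. (-2, 0): f_x = 5 ≠ 0.
  x = -1: f_y(-1, y) = 3*y**2 + 2*y; vanishes at y ∈ {0}. (-1, 0): f_x = 0, f = 0 — SINGULAR.
  x = 0: f_y(0, y) = 3*y**2 + 2*y; vanishes at y ∈ {0}. (0, 0): f_x = 1 ≠ 0.
  x = 1: f_y(1, y) = 3*y**2 + 2*y; vanishes at y ∈ {0}. (1, 0): f_x = 8 ≠ 0.
  x = 2: f_y(2, y) = 3*y**2 + 2*y; vanishes at y ∈ {0}. (2, 0): f_x = 21 ≠ 0.
  x = 3: f_y(3, y) = 3*y**2 + 2*y; vanishes at y ∈ {0}. (3, 0): f_x = 40 ≠ 0.
  x = 4: f_y(4, y) = 3*y**2 + 2*y; vanishes at y ∈ {0}. (4, 0): f_x = 65 ≠ 0.
Only singular point on the grid: (-1, 0).
Classify: substitute x = -1 + u, y = 0 + v and expand: f = u**3 - u**2 + v**3 + v**2.
No constant or linear terms (consistent with a singular point). Quadratic part: -u**2 + v**2. Cubic part: u**3 + v**3.
The quadratic part v**2 - u**2 = (v − u)(v + u) splits into two distinct linear factors, so there are two distinct tangent lines y − 0 = ±(x − -1) — this is a node (ordinary double point).
Classification: node.


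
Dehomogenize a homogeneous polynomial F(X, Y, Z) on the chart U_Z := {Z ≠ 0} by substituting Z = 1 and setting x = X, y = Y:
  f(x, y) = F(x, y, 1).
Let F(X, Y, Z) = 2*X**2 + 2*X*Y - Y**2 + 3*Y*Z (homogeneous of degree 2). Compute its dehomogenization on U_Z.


f(x, y) = 2*x**2 + 2*x*y - y**2 + 3*y

On U_Z we set Z = 1. Each monomial c·X^i·Y^j·Z^k in F becomes c·x^i·y^j·1^k = c·x^i·y^j.
Substituting Z = 1: F(X, Y, 1) = 2*x**2 + 2*x*y - y**2 + 3*y.
Note: deg(f) ≤ deg(F) = 2; strict inequality happens when F is divisible by Z (lost terms).


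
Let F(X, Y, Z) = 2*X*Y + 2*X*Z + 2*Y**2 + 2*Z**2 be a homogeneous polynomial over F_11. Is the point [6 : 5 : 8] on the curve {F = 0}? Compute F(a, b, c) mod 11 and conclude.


F(6,5,8) ≡ 4 (mod 11); P is NOT on the curve.

Evaluate F(6, 5, 8) term-by-term (mod 11).
  2*X*Y ↦ 2·6·5·1 = 60
  2*X*Z ↦ 2·6·1·8 = 96
  2*Y**2 ↦ 2·1·25·1 = 50
  2*Z**2 ↦ 2·1·1·64 = 128
Sum: F(6, 5, 8) = (60) + (96) + (50) + (128) = 334.
Reducing mod 11: 334 ≡ 4 (mod 11).
Since F(a, b, c) ≡ 4 ≠ 0 (mod 11), P does NOT lie on the curve.


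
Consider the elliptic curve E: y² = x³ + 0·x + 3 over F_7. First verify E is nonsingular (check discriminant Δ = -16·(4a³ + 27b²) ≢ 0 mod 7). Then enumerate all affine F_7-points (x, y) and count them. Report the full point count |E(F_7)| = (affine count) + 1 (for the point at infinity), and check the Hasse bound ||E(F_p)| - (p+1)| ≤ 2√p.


Affine points = {(1, 2), (1, 5), (2, 2), (2, 5), (3, 3), (3, 4), (4, 2), (4, 5), (5, 3), (5, 4), (6, 3), (6, 4)}; affine count = 12; |E(F_7)| = 13.

Discriminant check: Δ ∝ 4a³ + 27b² = 4·0³ + 27·3² = 4·0 + 27·9 ≡ 5 (mod 7). Nonzero ⇒ E is nonsingular.
For each x ∈ F_7, compute rhs = x³ + 0·x + 3 mod 7, then count y ∈ F_7 with y² ≡ rhs.
  x = 0: rhs = 3, matching y values: none (0 points).
  x = 1: rhs = 4, matching y values: 2, 5 (2 points).
  x = 2: rhs = 4, matching y values: 2, 5 (2 points).
  x = 3: rhs = 2, matching y values: 3, 4 (2 points).
  x = 4: rhs = 4, matching y values: 2, 5 (2 points).
  x = 5: rhs = 2, matching y values: 3, 4 (2 points).
  x = 6: rhs = 2, matching y values: 3, 4 (2 points).
Total affine count: 12.
Full point count |E(F_7)| = 12 + 1 = 13.
Hasse bound: |13 − (7+1)| = |5| = 5 ≤ 2√7 ≈ 5.2915 ✓.


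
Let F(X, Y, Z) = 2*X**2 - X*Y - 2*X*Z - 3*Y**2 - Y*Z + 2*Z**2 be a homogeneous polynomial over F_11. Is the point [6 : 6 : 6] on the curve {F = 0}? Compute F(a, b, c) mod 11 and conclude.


F(6,6,6) ≡ 2 (mod 11); P is NOT on the curve.

Evaluate F(6, 6, 6) term-by-term (mod 11).
  2*X**2 ↦ 2·36·1·1 = 72
  -X*Y ↦ -1·6·6·1 = -36
  -2*X*Z ↦ -2·6·1·6 = -72
  -3*Y**2 ↦ -3·1·36·1 = -108
  -Y*Z ↦ -1·1·6·6 = -36
  2*Z**2 ↦ 2·1·1·36 = 72
Sum: F(6, 6, 6) = (72) + (-36) + (-72) + (-108) + (-36) + (72) = -108.
Reducing mod 11: -108 ≡ 2 (mod 11).
Since F(a, b, c) ≡ 2 ≠ 0 (mod 11), P does NOT lie on the curve.


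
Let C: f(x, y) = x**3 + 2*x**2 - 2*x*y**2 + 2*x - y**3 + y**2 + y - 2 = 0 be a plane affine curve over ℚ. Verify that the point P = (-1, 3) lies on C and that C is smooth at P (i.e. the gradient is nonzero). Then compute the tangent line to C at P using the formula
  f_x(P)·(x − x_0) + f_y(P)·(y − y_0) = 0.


Tangent line at P: -17*x - 8*y + 7 = 0.

Step 1: f(-1, 3) = 0, so P lies on C.
Step 2: partial derivatives
  f_x(x, y) = 3*x**2 + 4*x - 2*y**2 + 2, f_y(x, y) = -4*x*y - 3*y**2 + 2*y + 1.
  f_x(P) = -17, f_y(P) = -8 (gradient nonzero, so P is smooth).
Step 3: tangent line at P: -17·(x − -1) + -8·(y − 3) = 0.
Expanding: -17*x - 8*y + 7 = 0.


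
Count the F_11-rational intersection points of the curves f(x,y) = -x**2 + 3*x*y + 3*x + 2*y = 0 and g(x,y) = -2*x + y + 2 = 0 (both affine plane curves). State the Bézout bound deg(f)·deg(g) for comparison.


Common zeros: {(3, 4), (10, 7)}; count = 2; Bézout bound = 2.

deg(f) = 2, deg(g) = 1, so Bézout bound = 2.
Scan x ∈ F_11. For each x, list the y ∈ F_11 with f(x, y) ≡ 0 and those with g(x, y) ≡ 0 (mod 11); the common zeros in that column are the intersection.
  x = 0: f ≡ 0 at y ∈ {0}; g ≡ 0 at y ∈ {9}; common: ∅.
  x = 1: f ≡ 0 at y ∈ {4}; g ≡ 0 at y ∈ {0}; common: ∅.
  x = 2: f ≡ 0 at y ∈ {8}; g ≡ 0 at y ∈ {2}; common: ∅.
  x = 3: f ≡ 0 at y ∈ {0, 1, 2, 3, 4, 5, 6, 7, 8, 9, 10}; g ≡ 0 at y ∈ {4}; common: {4}.
  x = 4: f ≡ 0 at y ∈ {5}; g ≡ 0 at y ∈ {6}; common: ∅.
  x = 5: f ≡ 0 at y ∈ {9}; g ≡ 0 at y ∈ {8}; common: ∅.
  x = 6: f ≡ 0 at y ∈ {2}; g ≡ 0 at y ∈ {10}; common: ∅.
  x = 7: f ≡ 0 at y ∈ {6}; g ≡ 0 at y ∈ {1}; common: ∅.
  x = 8: f ≡ 0 at y ∈ {10}; g ≡ 0 at y ∈ {3}; common: ∅.
  x = 9: f ≡ 0 at y ∈ {3}; g ≡ 0 at y ∈ {5}; common: ∅.
  x = 10: f ≡ 0 at y ∈ {7}; g ≡ 0 at y ∈ {7}; common: {7}.
Collecting: common zeros = {(3, 4), (10, 7)}, so the count is 2.
Comparison with the Bézout bound: 2 ≤ 2 = deg(f)·deg(g), as expected for curves with no common component (the bound is attained).


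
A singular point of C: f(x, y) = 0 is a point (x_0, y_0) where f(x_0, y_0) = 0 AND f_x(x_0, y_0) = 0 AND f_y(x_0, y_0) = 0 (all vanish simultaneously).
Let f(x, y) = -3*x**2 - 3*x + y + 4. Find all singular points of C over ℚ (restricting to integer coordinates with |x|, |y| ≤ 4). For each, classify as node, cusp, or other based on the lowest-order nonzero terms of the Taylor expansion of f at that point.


No singular points in the scanned grid; C is smooth there.

Compute partial derivatives:
  f_x = -6*x - 3.
  f_y = 1.
f_y = 1 is a nonzero constant, so f_y never vanishes: no point (x, y) can satisfy f = f_x = f_y = 0. In particular no (x, y) ∈ {−4, ..., 4}² is singular; the curve is smooth.


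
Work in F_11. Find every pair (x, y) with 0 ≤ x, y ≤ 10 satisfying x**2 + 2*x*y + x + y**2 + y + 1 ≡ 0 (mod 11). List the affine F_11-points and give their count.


Affine F_11-points: ∅; count = 0.

For each of the 121 pairs (x, y) ∈ F_11², evaluate f(x, y) mod 11. Record the zeros.
  x = 0: [0↦1, 1↦3, 2↦7, 3↦2, 4↦10, 5↦9, 6↦10, 7↦2, 8↦7, 9↦3, 10↦1]  zeros at y ∈ ∅
  x = 1: [0↦3, 1↦7, 2↦2, 3↦10, 4↦9, 5↦10, 6↦2, 7↦7, 8↦3, 9↦1, 10↦1]  zeros at y ∈ ∅
  x = 2: [0↦7, 1↦2, 2↦10, 3↦9, 4↦10, 5↦2, 6↦7, 7↦3, 8↦1, 9↦1, 10↦3]  zeros at y ∈ ∅
  x = 3: [0↦2, 1↦10, 2↦9, 3↦10, 4↦2, 5↦7, 6↦3, 7↦1, 8↦1, 9↦3, 10↦7]  zeros at y ∈ ∅
  x = 4: [0↦10, 1↦9, 2↦10, 3↦2, 4↦7, 5↦3, 6↦1, 7↦1, 8↦3, 9↦7, 10↦2]  zeros at y ∈ ∅
  x = 5: [0↦9, 1↦10, 2↦2, 3↦7, 4↦3, 5↦1, 6↦1, 7↦3, 8↦7, 9↦2, 10↦10]  zeros at y ∈ ∅
  x = 6: [0↦10, 1↦2, 2↦7, 3↦3, 4↦1, 5↦1, 6↦3, 7↦7, 8↦2, 9↦10, 10↦9]  zeros at y ∈ ∅
  x = 7: [0↦2, 1↦7, 2↦3, 3↦1, 4↦1, 5↦3, 6↦7, 7↦2, 8↦10, 9↦9, 10↦10]  zeros at y ∈ ∅
  x = 8: [0↦7, 1↦3, 2↦1, 3↦1, 4↦3, 5↦7, 6↦2, 7↦10, 8↦9, 9↦10, 10↦2]  zeros at y ∈ ∅
  x = 9: [0↦3, 1↦1, 2↦1, 3↦3, 4↦7, 5↦2, 6↦10, 7↦9, 8↦10, 9↦2, 10↦7]  zeros at y ∈ ∅
  x = 10: [0↦1, 1↦1, 2↦3, 3↦7, 4↦2, 5↦10, 6↦9, 7↦10, 8↦2, 9↦7, 10↦3]  zeros at y ∈ ∅
Collecting zeros: affine points = ∅.
Total count |C(F_11)_aff| = 0.


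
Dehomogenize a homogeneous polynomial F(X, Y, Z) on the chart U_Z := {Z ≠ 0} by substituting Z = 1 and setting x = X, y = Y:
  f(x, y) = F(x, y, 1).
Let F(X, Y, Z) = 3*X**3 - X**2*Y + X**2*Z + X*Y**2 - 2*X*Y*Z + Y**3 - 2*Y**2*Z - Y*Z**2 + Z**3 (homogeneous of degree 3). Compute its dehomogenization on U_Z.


f(x, y) = 3*x**3 - x**2*y + x**2 + x*y**2 - 2*x*y + y**3 - 2*y**2 - y + 1

On U_Z we set Z = 1. Each monomial c·X^i·Y^j·Z^k in F becomes c·x^i·y^j·1^k = c·x^i·y^j.
Substituting Z = 1: F(X, Y, 1) = 3*x**3 - x**2*y + x**2 + x*y**2 - 2*x*y + y**3 - 2*y**2 - y + 1.
Note: deg(f) ≤ deg(F) = 3; strict inequality happens when F is divisible by Z (lost terms).


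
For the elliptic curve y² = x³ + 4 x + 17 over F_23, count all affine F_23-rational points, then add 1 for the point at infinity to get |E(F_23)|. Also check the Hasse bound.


Affine points = {(5, 1), (5, 22), (6, 2), (6, 21), (8, 3), (8, 20), (9, 0), (11, 9), (11, 14), (13, 9), (13, 14), (15, 5), (15, 18), (19, 11), (19, 12), (20, 1), (20, 22), (21, 1), (21, 22), (22, 9), (22, 14)}; affine count = 21; |E(F_23)| = 22.

Discriminant check: Δ ∝ 4a³ + 27b² = 4·4³ + 27·17² = 4·64 + 27·289 ≡ 9 (mod 23). Nonzero ⇒ E is nonsingular.
For each x ∈ F_23, compute rhs = x³ + 4·x + 17 mod 23, then count y ∈ F_23 with y² ≡ rhs.
  x = 0: rhs = 17, matching y values: none (0 points).
  x = 1: rhs = 22, matching y values: none (0 points).
  x = 2: rhs = 10, matching y values: none (0 points).
  x = 3: rhs = 10, matching y values: none (0 points).
  x = 4: rhs = 5, matching y values: none (0 points).
  x = 5: rhs = 1, matching y values: 1, 22 (2 points).
  x = 6: rhs = 4, matching y values: 2, 21 (2 points).
  x = 7: rhs = 20, matching y values: none (0 points).
  x = 8: rhs = 9, matching y values: 3, 20 (2 points).
  x = 9: rhs = 0, matching y values: 0 (1 points).
  x = 10: rhs = 22, matching y values: none (0 points).
  x = 11: rhs = 12, matching y values: 9, 14 (2 points).
  x = 12: rhs = 22, matching y values: none (0 points).
  x = 13: rhs = 12, matching y values: 9, 14 (2 points).
  x = 14: rhs = 11, matching y values: none (0 points).
  x = 15: rhs = 2, matching y values: 5, 18 (2 points).
  x = 16: rhs = 14, matching y values: none (0 points).
  x = 17: rhs = 7, matching y values: none (0 points).
  x = 18: rhs = 10, matching y values: none (0 points).
  x = 19: rhs = 6, matching y values: 11, 12 (2 points).
  x = 20: rhs = 1, matching y values: 1, 22 (2 points).
  x = 21: rhs = 1, matching y values: 1, 22 (2 points).
  x = 22: rhs = 12, matching y values: 9, 14 (2 points).
Total affine count: 21.
Full point count |E(F_23)| = 21 + 1 = 22.
Hasse bound: |22 − (23+1)| = |-2| = 2 ≤ 2√23 ≈ 9.5917 ✓.


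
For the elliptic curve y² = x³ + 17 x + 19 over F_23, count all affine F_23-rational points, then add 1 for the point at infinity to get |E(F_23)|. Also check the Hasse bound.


Affine points = {(4, 6), (4, 17), (8, 0), (9, 2), (9, 21), (10, 4), (10, 19), (17, 0), (18, 4), (18, 19), (19, 5), (19, 18), (21, 0), (22, 1), (22, 22)}; affine count = 15; |E(F_23)| = 16.

Discriminant check: Δ ∝ 4a³ + 27b² = 4·17³ + 27·19² = 4·4913 + 27·361 ≡ 5 (mod 23). Nonzero ⇒ E is nonsingular.
For each x ∈ F_23, compute rhs = x³ + 17·x + 19 mod 23, then count y ∈ F_23 with y² ≡ rhs.
  x = 0: rhs = 19, matching y values: none (0 points).
  x = 1: rhs = 14, matching y values: none (0 points).
  x = 2: rhs = 15, matching y values: none (0 points).
  x = 3: rhs = 5, matching y values: none (0 points).
  x = 4: rhs = 13, matching y values: 6, 17 (2 points).
  x = 5: rhs = 22, matching y values: none (0 points).
  x = 6: rhs = 15, matching y values: none (0 points).
  x = 7: rhs = 21, matching y values: none (0 points).
  x = 8: rhs = 0, matching y values: 0 (1 points).
  x = 9: rhs = 4, matching y values: 2, 21 (2 points).
  x = 10: rhs = 16, matching y values: 4, 19 (2 points).
  x = 11: rhs = 19, matching y values: none (0 points).
  x = 12: rhs = 19, matching y values: none (0 points).
  x = 13: rhs = 22, matching y values: none (0 points).
  x = 14: rhs = 11, matching y values: none (0 points).
  x = 15: rhs = 15, matching y values: none (0 points).
  x = 16: rhs = 17, matching y values: none (0 points).
  x = 17: rhs = 0, matching y values: 0 (1 points).
  x = 18: rhs = 16, matching y values: 4, 19 (2 points).
  x = 19: rhs = 2, matching y values: 5, 18 (2 points).
  x = 20: rhs = 10, matching y values: none (0 points).
  x = 21: rhs = 0, matching y values: 0 (1 points).
  x = 22: rhs = 1, matching y values: 1, 22 (2 points).
Total affine count: 15.
Full point count |E(F_23)| = 15 + 1 = 16.
Hasse bound: |16 − (23+1)| = |-8| = 8 ≤ 2√23 ≈ 9.5917 ✓.


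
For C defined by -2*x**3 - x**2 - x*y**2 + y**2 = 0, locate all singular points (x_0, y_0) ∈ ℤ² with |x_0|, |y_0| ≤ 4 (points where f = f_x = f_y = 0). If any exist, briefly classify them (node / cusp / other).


Singular points: {(0, 0)}; classification: node.

Compute partial derivatives:
  f_x = -6*x**2 - 2*x - y**2.
  f_y = -2*x*y + 2*y.
Scan x_0 ∈ {−4, ..., 4}. For each x_0, f_y(x_0, y) is a polynomial in y; find its integer roots y ∈ {−4, ..., 4}, then test f_x and f at those candidates.
  x = -4: f_y(-4, y) = 10*y; vanishes at y ∈ {0}. (-4, 0): f_x = -88 ≠ 0.
  x = -3: f_y(-3, y) = 8*y; vanishes at y ∈ {0}. (-3, 0): f_x = -48 ≠ 0.
  x = -2: f_y(-2, y) = 6*y; vanishes at y ∈ {0}. (-2, 0): f_x = -20 ≠ 0.
  x = -1: f_y(-1, y) = 4*y; vanishes at y ∈ {0}. (-1, 0): f_x = -4 ≠ 0.
  x = 0: f_y(0, y) = 2*y; vanishes at y ∈ {0}. (0, 0): f_x = 0, f = 0 — SINGULAR.
  x = 1: f_y(1, y) = 0; vanishes at y ∈ {-4, -3, -2, -1, 0, 1, 2, 3, 4}. (1, -4): f_x = -24 ≠ 0; (1, -3): f_x = -17 ≠ 0; (1, -2): f_x = -12 ≠ 0; (1, -1): f_x = -9 ≠ 0; (1, 0): f_x = -8 ≠ 0; (1, 1): f_x = -9 ≠ 0; (1, 2): f_x = -12 ≠ 0; (1, 3): f_x = -17 ≠ 0; (1, 4): f_x = -24 ≠ 0.
  x = 2: f_y(2, y) = -2*y; vanishes at y ∈ {0}. (2, 0): f_x = -28 ≠ 0.
  x = 3: f_y(3, y) = -4*y; vanishes at y ∈ {0}. (3, 0): f_x = -60 ≠ 0.
  x = 4: f_y(4, y) = -6*y; vanishes at y ∈ {0}. (4, 0): f_x = -104 ≠ 0.
Only singular point on the grid: (0, 0).
Classify: substitute x = 0 + u, y = 0 + v and expand: f = -2*u**3 - u**2 - u*v**2 + v**2.
No constant or linear terms (consistent with a singular point). Quadratic part: -u**2 + v**2. Cubic part: -2*u**3 - u*v**2.
The quadratic part v**2 - u**2 = (v − u)(v + u) splits into two distinct linear factors, so there are two distinct tangent lines y − 0 = ±(x − 0) — this is a node (ordinary double point).
Classification: node.


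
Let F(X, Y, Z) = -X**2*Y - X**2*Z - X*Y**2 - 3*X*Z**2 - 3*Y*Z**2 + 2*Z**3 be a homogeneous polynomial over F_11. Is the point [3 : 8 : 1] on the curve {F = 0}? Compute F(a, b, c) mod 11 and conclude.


F(3,8,1) ≡ 4 (mod 11); P is NOT on the curve.

Evaluate F(3, 8, 1) term-by-term (mod 11).
  -X**2*Y ↦ -1·9·8·1 = -72
  -X**2*Z ↦ -1·9·1·1 = -9
  -X*Y**2 ↦ -1·3·64·1 = -192
  -3*X*Z**2 ↦ -3·3·1·1 = -9
  -3*Y*Z**2 ↦ -3·1·8·1 = -24
  2*Z**3 ↦ 2·1·1·1 = 2
Sum: F(3, 8, 1) = (-72) + (-9) + (-192) + (-9) + (-24) + (2) = -304.
Reducing mod 11: -304 ≡ 4 (mod 11).
Since F(a, b, c) ≡ 4 ≠ 0 (mod 11), P does NOT lie on the curve.


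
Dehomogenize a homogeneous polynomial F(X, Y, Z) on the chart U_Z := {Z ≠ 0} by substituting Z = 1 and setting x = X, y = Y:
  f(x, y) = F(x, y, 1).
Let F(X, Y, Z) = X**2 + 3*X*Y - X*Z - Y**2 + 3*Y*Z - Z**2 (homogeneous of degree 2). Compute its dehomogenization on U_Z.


f(x, y) = x**2 + 3*x*y - x - y**2 + 3*y - 1

On U_Z we set Z = 1. Each monomial c·X^i·Y^j·Z^k in F becomes c·x^i·y^j·1^k = c·x^i·y^j.
Substituting Z = 1: F(X, Y, 1) = x**2 + 3*x*y - x - y**2 + 3*y - 1.
Note: deg(f) ≤ deg(F) = 2; strict inequality happens when F is divisible by Z (lost terms).


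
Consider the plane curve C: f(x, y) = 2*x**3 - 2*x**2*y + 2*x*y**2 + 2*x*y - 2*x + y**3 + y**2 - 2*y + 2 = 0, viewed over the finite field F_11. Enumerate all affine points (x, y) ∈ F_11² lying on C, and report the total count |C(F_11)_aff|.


Affine F_11-points: {(0, 6), (2, 6), (3, 1), (3, 7), (4, 6), (5, 0), (5, 3), (5, 8), (6, 1), (6, 7), (8, 2), (8, 5), (8, 9), (9, 7), (9, 8), (9, 10)}; count = 16.

For each of the 121 pairs (x, y) ∈ F_11², evaluate f(x, y) mod 11. Record the zeros.
  x = 0: [0↦2, 1↦2, 2↦10, 3↦10, 4↦8, 5↦10, 6↦0, 7↦6, 8↦1, 9↦2, 10↦4]  zeros at y ∈ {6}
  x = 1: [0↦2, 1↦4, 2↦7, 3↦6, 4↦7, 5↦5, 6↦6, 7↦5, 8↦8, 9↦10, 10↦6]  zeros at y ∈ ∅
  x = 2: [0↦3, 1↦3, 2↦8, 3↦2, 4↦2, 5↦3, 6↦0, 7↦10, 8↦6, 9↦5, 10↦2]  zeros at y ∈ {6}
  x = 3: [0↦6, 1↦0, 2↦3, 3↦10, 4↦5, 5↦5, 6↦5, 7↦0, 8↦7, 9↦10, 10↦4]  zeros at y ∈ {1, 7}
  x = 4: [0↦1, 1↦7, 2↦4, 3↦9, 4↦6, 5↦1, 6↦0, 7↦9, 8↦1, 9↦4, 10↦2]  zeros at y ∈ {6}
  x = 5: [0↦0, 1↦3, 2↦1, 3↦0, 4↦6, 5↦3, 6↦8, 7↦5, 8↦0, 9↦10, 10↦8]  zeros at y ∈ {0, 3, 8}
  x = 6: [0↦4, 1↦0, 2↦6, 3↦6, 4↦6, 5↦1, 6↦8, 7↦0, 8↦5, 9↦7, 10↦1]  zeros at y ∈ {1, 7}
  x = 7: [0↦3, 1↦10, 2↦9, 3↦6, 4↦7, 5↦7, 6↦1, 7↦6, 8↦6, 9↦7, 10↦4]  zeros at y ∈ ∅
  x = 8: [0↦9, 1↦1, 2↦0, 3↦1, 4↦10, 5↦0, 6↦10, 7↦2, 8↦4, 9↦0, 10↦7]  zeros at y ∈ {2, 5, 9}
  x = 9: [0↦1, 1↦7, 2↦2, 3↦3, 4↦5, 5↦3, 6↦3, 7↦0, 8↦0, 9↦9, 10↦0]  zeros at y ∈ {7, 8, 10}
  x = 10: [0↦2, 1↦7, 2↦5, 3↦2, 4↦4, 5↦6, 6↦3, 7↦1, 8↦6, 9↦2, 10↦6]  zeros at y ∈ ∅
Collecting zeros: affine points = {(0, 6), (2, 6), (3, 1), (3, 7), (4, 6), (5, 0), (5, 3), (5, 8), (6, 1), (6, 7), (8, 2), (8, 5), (8, 9), (9, 7), (9, 8), (9, 10)}.
Total count |C(F_11)_aff| = 16.


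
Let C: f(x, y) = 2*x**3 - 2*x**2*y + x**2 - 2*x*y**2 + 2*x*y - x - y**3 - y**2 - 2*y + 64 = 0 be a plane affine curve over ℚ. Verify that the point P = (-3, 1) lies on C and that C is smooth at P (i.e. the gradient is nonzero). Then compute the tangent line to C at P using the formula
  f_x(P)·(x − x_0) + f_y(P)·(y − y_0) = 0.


Tangent line at P: 59*x - 19*y + 196 = 0.

Step 1: f(-3, 1) = 0, so P lies on C.
Step 2: partial derivatives
  f_x(x, y) = 6*x**2 - 4*x*y + 2*x - 2*y**2 + 2*y - 1, f_y(x, y) = -2*x**2 - 4*x*y + 2*x - 3*y**2 - 2*y - 2.
  f_x(P) = 59, f_y(P) = -19 (gradient nonzero, so P is smooth).
Step 3: tangent line at P: 59·(x − -3) + -19·(y − 1) = 0.
Expanding: 59*x - 19*y + 196 = 0.


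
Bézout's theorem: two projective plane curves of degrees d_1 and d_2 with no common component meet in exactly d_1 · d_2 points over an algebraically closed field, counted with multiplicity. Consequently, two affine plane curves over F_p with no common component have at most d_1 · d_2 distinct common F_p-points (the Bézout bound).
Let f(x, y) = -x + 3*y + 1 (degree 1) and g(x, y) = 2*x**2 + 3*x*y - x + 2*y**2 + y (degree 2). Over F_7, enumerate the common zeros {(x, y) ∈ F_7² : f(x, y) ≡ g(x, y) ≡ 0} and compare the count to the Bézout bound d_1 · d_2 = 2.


Common zeros: {(2, 5), (3, 3)}; count = 2; Bézout bound = 2.

deg(f) = 1, deg(g) = 2, so Bézout bound = 2.
Scan x ∈ F_7. For each x, list the y ∈ F_7 with f(x, y) ≡ 0 and those with g(x, y) ≡ 0 (mod 7); the common zeros in that column are the intersection.
  x = 0: f ≡ 0 at y ∈ {2}; g ≡ 0 at y ∈ {0, 3}; common: ∅.
  x = 1: f ≡ 0 at y ∈ {0}; g ≡ 0 at y ∈ {1, 4}; common: ∅.
  x = 2: f ≡ 0 at y ∈ {5}; g ≡ 0 at y ∈ {2, 5}; common: {5}.
  x = 3: f ≡ 0 at y ∈ {3}; g ≡ 0 at y ∈ {3, 6}; common: {3}.
  x = 4: f ≡ 0 at y ∈ {1}; g ≡ 0 at y ∈ {0, 4}; common: ∅.
  x = 5: f ≡ 0 at y ∈ {6}; g ≡ 0 at y ∈ {1, 5}; common: ∅.
  x = 6: f ≡ 0 at y ∈ {4}; g ≡ 0 at y ∈ {2, 6}; common: ∅.
Collecting: common zeros = {(2, 5), (3, 3)}, so the count is 2.
Comparison with the Bézout bound: 2 ≤ 2 = deg(f)·deg(g), as expected for curves with no common component (the bound is attained).


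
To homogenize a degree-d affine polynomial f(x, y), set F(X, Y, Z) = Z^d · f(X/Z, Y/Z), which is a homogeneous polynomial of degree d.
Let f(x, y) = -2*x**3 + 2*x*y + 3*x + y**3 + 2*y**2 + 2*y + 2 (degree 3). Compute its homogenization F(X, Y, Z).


F(X, Y, Z) = -2*X**3 + 2*X*Y*Z + 3*X*Z**2 + Y**3 + 2*Y**2*Z + 2*Y*Z**2 + 2*Z**3

deg(f) = 3.
Substitute x = X/Z, y = Y/Z into f, then multiply by Z^3.
  monomial -2·x^3·y^0 ↦ -2·X^3·Y^0·Z^0.
  monomial 2·x^1·y^1 ↦ 2·X^1·Y^1·Z^1.
  monomial 3·x^1·y^0 ↦ 3·X^1·Y^0·Z^2.
  monomial 1·x^0·y^3 ↦ 1·X^0·Y^3·Z^0.
  monomial 2·x^0·y^2 ↦ 2·X^0·Y^2·Z^1.
  monomial 2·x^0·y^1 ↦ 2·X^0·Y^1·Z^2.
  monomial 2·x^0·y^0 ↦ 2·X^0·Y^0·Z^3.
Collecting: F(X, Y, Z) = -2*X**3 + 2*X*Y*Z + 3*X*Z**2 + Y**3 + 2*Y**2*Z + 2*Y*Z**2 + 2*Z**3.


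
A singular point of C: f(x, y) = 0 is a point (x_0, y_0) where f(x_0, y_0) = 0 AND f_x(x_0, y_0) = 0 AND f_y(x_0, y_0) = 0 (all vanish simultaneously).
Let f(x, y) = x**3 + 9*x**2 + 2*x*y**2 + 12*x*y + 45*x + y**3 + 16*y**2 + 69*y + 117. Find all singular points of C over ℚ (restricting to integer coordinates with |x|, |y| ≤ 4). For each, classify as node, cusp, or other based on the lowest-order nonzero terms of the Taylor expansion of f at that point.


Singular points: {(-3, -3)}; classification: cusp.

Compute partial derivatives:
  f_x = 3*x**2 + 18*x + 2*y**2 + 12*y + 45.
  f_y = 4*x*y + 12*x + 3*y**2 + 32*y + 69.
Scan x_0 ∈ {−4, ..., 4}. For each x_0, f_y(x_0, y) is a polynomial in y; find its integer roots y ∈ {−4, ..., 4}, then test f_x and f at those candidates.
  x = -4: f_y(-4, y) = 3*y**2 + 16*y + 21; vanishes at y ∈ {-3}. (-4, -3): f_x = 3 ≠ 0.
  x = -3: f_y(-3, y) = 3*y**2 + 20*y + 33; vanishes at y ∈ {-3}. (-3, -3): f_x = 0, f = 0 — SINGULAR.
  x = -2: f_y(-2, y) = 3*y**2 + 24*y + 45; vanishes at y ∈ {-3}. (-2, -3): f_x = 3 ≠ 0.
  x = -1: f_y(-1, y) = 3*y**2 + 28*y + 57; vanishes at y ∈ {-3}. (-1, -3): f_x = 12 ≠ 0.
  x = 0: f_y(0, y) = 3*y**2 + 32*y + 69; vanishes at y ∈ {-3}. (0, -3): f_x = 27 ≠ 0.
  x = 1: f_y(1, y) = 3*y**2 + 36*y + 81; vanishes at y ∈ {-3}. (1, -3): f_x = 48 ≠ 0.
  x = 2: f_y(2, y) = 3*y**2 + 40*y + 93; vanishes at y ∈ {-3}. (2, -3): f_x = 75 ≠ 0.
  x = 3: f_y(3, y) = 3*y**2 + 44*y + 105; vanishes at y ∈ {-3}. (3, -3): f_x = 108 ≠ 0.
  x = 4: f_y(4, y) = 3*y**2 + 48*y + 117; vanishes at y ∈ {-3}. (4, -3): f_x = 147 ≠ 0.
Only singular point on the grid: (-3, -3).
Classify: substitute x = -3 + u, y = -3 + v and expand: f = u**3 + 2*u*v**2 + v**3 + v**2.
No constant or linear terms (consistent with a singular point). Quadratic part: v**2. Cubic part: u**3 + 2*u*v**2 + v**3.
The quadratic part v**2 is a perfect square, so there is a single (double) tangent line v = 0, i.e. y = -3. Restricting the cubic part to that line (v = 0) leaves u**3 ≠ 0, so f is not divisible by v and the branch is v² ≈ -u**3 to lowest order — this is a cusp.
Classification: cusp.
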